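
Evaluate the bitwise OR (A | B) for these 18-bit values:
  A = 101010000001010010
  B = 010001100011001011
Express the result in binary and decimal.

Apply | to each column (1 where either bit is 1):
  101010000001010010
| 010001100011001011
--------------------
  111011100011011011

Answer: 111011100011011011 (243931)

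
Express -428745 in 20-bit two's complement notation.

1. Binary of +428745:  01101000101011001001
2. Invert bits:     10010111010100110110
3. Add 1:           10010111010100110111

Answer: 10010111010100110111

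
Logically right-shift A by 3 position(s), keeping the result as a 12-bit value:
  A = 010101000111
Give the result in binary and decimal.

Logical shift right by 3: drop the bottom 3 bit(s), prepend 3 zero(s) on the left.
  010101000111  ->  keep [010101000], discard [111], prepend 000
= 000010101000

Answer: 000010101000 (168)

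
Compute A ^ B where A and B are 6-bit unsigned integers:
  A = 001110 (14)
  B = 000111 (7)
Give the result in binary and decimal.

Apply ^ to each column (1 where bits differ):
  001110
^ 000111
--------
  001001

Answer: 001001 (9)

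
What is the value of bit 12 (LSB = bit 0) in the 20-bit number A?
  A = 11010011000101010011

Bit 12 is the 13th from the right.
  11010011000101010011
         ^
That bit is 1.

Answer: 1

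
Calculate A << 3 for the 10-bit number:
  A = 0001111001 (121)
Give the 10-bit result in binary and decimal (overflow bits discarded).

Shift left by 3: drop the top 3 bit(s), append 3 zero(s) on the right.
  0001111001  ->  discard [000], keep [1111001], append 000
= 1111001000

Answer: 1111001000 (968)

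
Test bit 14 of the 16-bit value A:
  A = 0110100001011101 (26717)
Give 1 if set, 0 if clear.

Bit 14 is the 15th from the right.
  0110100001011101
   ^
That bit is 1.

Answer: 1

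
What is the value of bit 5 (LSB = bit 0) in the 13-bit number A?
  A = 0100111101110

Bit 5 is the 6th from the right.
  0100111101110
         ^
That bit is 1.

Answer: 1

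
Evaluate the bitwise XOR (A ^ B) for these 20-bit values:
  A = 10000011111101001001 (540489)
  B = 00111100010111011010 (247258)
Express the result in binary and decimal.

Apply ^ to each column (1 where bits differ):
  10000011111101001001
^ 00111100010111011010
----------------------
  10111111101010010011

Answer: 10111111101010010011 (785043)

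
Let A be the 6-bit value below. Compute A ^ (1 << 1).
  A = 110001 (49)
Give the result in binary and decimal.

Mask = 1 << 1 = 000010
Bit 1 of A is 0; XOR with the mask flips it to 1.
  110001
^ 000010
--------
  110011

Answer: 110011 (51)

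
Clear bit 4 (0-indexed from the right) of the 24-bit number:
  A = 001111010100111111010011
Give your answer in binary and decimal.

Mask = ~(1 << 4) = 111111111111111111101111
Bit 4 of A is 1, so AND-ing with the mask clears it to 0.
  001111010100111111010011
& 111111111111111111101111
--------------------------
  001111010100111111000011

Answer: 001111010100111111000011 (4018115)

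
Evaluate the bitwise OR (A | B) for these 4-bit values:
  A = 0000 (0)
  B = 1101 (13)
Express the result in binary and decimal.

Apply | to each column (1 where either bit is 1):
  0000
| 1101
------
  1101

Answer: 1101 (13)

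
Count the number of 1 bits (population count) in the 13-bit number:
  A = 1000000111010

1000000111010
1-bits at positions (from bit 0 = LSB): 1, 3, 4, 5, 12
Count = 5

Answer: 5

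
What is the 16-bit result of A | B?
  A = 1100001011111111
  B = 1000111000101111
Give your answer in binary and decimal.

Apply | to each column (1 where either bit is 1):
  1100001011111111
| 1000111000101111
------------------
  1100111011111111

Answer: 1100111011111111 (52991)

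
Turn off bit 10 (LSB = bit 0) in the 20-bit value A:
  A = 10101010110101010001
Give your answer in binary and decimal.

Mask = ~(1 << 10) = 11111111101111111111
Bit 10 of A is 1, so AND-ing with the mask clears it to 0.
  10101010110101010001
& 11111111101111111111
----------------------
  10101010100101010001

Answer: 10101010100101010001 (698705)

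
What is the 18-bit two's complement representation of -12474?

1. Binary of +12474:  000011000010111010
2. Invert bits:     111100111101000101
3. Add 1:           111100111101000110

Answer: 111100111101000110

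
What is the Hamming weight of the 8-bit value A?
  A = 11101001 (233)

11101001
1-bits at positions (from bit 0 = LSB): 0, 3, 5, 6, 7
Count = 5

Answer: 5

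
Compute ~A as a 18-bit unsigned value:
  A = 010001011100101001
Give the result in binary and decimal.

Flip each bit (0->1, 1->0):
  010001011100101001
  101110100011010110

Answer: 101110100011010110 (190678)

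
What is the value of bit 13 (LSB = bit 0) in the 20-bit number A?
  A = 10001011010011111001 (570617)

Bit 13 is the 14th from the right.
  10001011010011111001
        ^
That bit is 1.

Answer: 1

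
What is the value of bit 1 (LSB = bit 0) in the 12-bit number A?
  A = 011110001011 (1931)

Bit 1 is the 2nd from the right.
  011110001011
            ^
That bit is 1.

Answer: 1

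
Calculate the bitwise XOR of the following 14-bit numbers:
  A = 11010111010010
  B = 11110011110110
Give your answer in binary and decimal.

Apply ^ to each column (1 where bits differ):
  11010111010010
^ 11110011110110
----------------
  00100100100100

Answer: 00100100100100 (2340)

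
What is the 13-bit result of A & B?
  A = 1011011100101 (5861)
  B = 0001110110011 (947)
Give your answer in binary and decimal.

Apply & to each column (1 only where both bits are 1):
  1011011100101
& 0001110110011
---------------
  0001010100001

Answer: 0001010100001 (673)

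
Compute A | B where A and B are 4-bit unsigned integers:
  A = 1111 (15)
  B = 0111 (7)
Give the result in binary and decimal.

Apply | to each column (1 where either bit is 1):
  1111
| 0111
------
  1111

Answer: 1111 (15)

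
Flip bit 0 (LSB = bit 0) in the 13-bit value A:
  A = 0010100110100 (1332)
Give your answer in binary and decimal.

Mask = 1 << 0 = 0000000000001
Bit 0 of A is 0; XOR with the mask flips it to 1.
  0010100110100
^ 0000000000001
---------------
  0010100110101

Answer: 0010100110101 (1333)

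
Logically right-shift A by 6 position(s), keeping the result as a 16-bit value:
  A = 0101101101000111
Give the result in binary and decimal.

Logical shift right by 6: drop the bottom 6 bit(s), prepend 6 zero(s) on the left.
  0101101101000111  ->  keep [0101101101], discard [000111], prepend 000000
= 0000000101101101

Answer: 0000000101101101 (365)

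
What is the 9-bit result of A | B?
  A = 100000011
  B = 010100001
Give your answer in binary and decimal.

Apply | to each column (1 where either bit is 1):
  100000011
| 010100001
-----------
  110100011

Answer: 110100011 (419)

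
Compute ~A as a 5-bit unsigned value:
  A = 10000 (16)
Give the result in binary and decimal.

Flip each bit (0->1, 1->0):
  10000
  01111

Answer: 01111 (15)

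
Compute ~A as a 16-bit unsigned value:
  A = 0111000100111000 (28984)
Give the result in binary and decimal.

Flip each bit (0->1, 1->0):
  0111000100111000
  1000111011000111

Answer: 1000111011000111 (36551)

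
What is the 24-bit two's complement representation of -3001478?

1. Binary of +3001478:  001011011100110010000110
2. Invert bits:     110100100011001101111001
3. Add 1:           110100100011001101111010

Answer: 110100100011001101111010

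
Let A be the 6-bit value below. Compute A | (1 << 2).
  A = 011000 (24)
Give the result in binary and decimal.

Mask = 1 << 2 = 000100
Bit 2 of A is 0, so OR-ing with the mask flips it to 1.
  011000
| 000100
--------
  011100

Answer: 011100 (28)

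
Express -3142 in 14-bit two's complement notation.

1. Binary of +3142:  00110001000110
2. Invert bits:     11001110111001
3. Add 1:           11001110111010

Answer: 11001110111010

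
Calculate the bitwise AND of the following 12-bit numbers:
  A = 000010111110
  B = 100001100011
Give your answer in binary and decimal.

Apply & to each column (1 only where both bits are 1):
  000010111110
& 100001100011
--------------
  000000100010

Answer: 000000100010 (34)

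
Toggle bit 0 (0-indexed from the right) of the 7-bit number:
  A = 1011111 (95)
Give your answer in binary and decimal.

Mask = 1 << 0 = 0000001
Bit 0 of A is 1; XOR with the mask flips it to 0.
  1011111
^ 0000001
---------
  1011110

Answer: 1011110 (94)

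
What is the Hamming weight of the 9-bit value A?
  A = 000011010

000011010
1-bits at positions (from bit 0 = LSB): 1, 3, 4
Count = 3

Answer: 3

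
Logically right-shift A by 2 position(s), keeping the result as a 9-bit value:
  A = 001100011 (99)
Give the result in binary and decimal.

Logical shift right by 2: drop the bottom 2 bit(s), prepend 2 zero(s) on the left.
  001100011  ->  keep [0011000], discard [11], prepend 00
= 000011000

Answer: 000011000 (24)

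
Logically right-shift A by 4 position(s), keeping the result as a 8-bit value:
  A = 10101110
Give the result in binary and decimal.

Logical shift right by 4: drop the bottom 4 bit(s), prepend 4 zero(s) on the left.
  10101110  ->  keep [1010], discard [1110], prepend 0000
= 00001010

Answer: 00001010 (10)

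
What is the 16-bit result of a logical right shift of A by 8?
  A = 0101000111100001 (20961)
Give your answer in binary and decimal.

Logical shift right by 8: drop the bottom 8 bit(s), prepend 8 zero(s) on the left.
  0101000111100001  ->  keep [01010001], discard [11100001], prepend 00000000
= 0000000001010001

Answer: 0000000001010001 (81)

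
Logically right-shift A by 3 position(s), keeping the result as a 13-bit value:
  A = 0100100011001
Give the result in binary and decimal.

Logical shift right by 3: drop the bottom 3 bit(s), prepend 3 zero(s) on the left.
  0100100011001  ->  keep [0100100011], discard [001], prepend 000
= 0000100100011

Answer: 0000100100011 (291)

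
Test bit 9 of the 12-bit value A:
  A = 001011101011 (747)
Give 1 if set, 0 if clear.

Bit 9 is the 10th from the right.
  001011101011
    ^
That bit is 1.

Answer: 1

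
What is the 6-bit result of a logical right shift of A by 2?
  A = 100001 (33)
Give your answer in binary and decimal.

Logical shift right by 2: drop the bottom 2 bit(s), prepend 2 zero(s) on the left.
  100001  ->  keep [1000], discard [01], prepend 00
= 001000

Answer: 001000 (8)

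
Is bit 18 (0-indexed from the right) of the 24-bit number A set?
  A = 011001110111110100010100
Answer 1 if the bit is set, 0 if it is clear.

Bit 18 is the 19th from the right.
  011001110111110100010100
       ^
That bit is 1.

Answer: 1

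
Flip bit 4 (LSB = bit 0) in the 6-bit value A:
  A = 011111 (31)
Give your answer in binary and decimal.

Mask = 1 << 4 = 010000
Bit 4 of A is 1; XOR with the mask flips it to 0.
  011111
^ 010000
--------
  001111

Answer: 001111 (15)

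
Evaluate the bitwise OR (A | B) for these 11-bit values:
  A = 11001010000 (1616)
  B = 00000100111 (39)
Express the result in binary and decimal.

Apply | to each column (1 where either bit is 1):
  11001010000
| 00000100111
-------------
  11001110111

Answer: 11001110111 (1655)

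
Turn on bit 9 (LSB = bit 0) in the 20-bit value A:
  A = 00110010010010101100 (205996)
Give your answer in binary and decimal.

Mask = 1 << 9 = 00000000001000000000
Bit 9 of A is 0, so OR-ing with the mask flips it to 1.
  00110010010010101100
| 00000000001000000000
----------------------
  00110010011010101100

Answer: 00110010011010101100 (206508)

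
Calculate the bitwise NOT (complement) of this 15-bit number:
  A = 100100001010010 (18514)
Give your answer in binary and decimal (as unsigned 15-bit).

Flip each bit (0->1, 1->0):
  100100001010010
  011011110101101

Answer: 011011110101101 (14253)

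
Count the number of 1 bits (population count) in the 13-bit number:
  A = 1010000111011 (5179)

1010000111011
1-bits at positions (from bit 0 = LSB): 0, 1, 3, 4, 5, 10, 12
Count = 7

Answer: 7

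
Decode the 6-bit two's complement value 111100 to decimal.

MSB is 1, so the value is negative. Find the magnitude:
1. Invert bits:  000011
2. Add 1:        000100  = 4
3. Apply sign:   -4

Answer: -4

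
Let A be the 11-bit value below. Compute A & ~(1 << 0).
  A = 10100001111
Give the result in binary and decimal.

Mask = ~(1 << 0) = 11111111110
Bit 0 of A is 1, so AND-ing with the mask clears it to 0.
  10100001111
& 11111111110
-------------
  10100001110

Answer: 10100001110 (1294)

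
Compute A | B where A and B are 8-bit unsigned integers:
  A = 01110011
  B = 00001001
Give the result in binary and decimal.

Apply | to each column (1 where either bit is 1):
  01110011
| 00001001
----------
  01111011

Answer: 01111011 (123)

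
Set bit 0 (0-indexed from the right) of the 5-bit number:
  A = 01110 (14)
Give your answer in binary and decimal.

Mask = 1 << 0 = 00001
Bit 0 of A is 0, so OR-ing with the mask flips it to 1.
  01110
| 00001
-------
  01111

Answer: 01111 (15)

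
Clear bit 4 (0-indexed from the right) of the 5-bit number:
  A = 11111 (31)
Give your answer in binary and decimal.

Mask = ~(1 << 4) = 01111
Bit 4 of A is 1, so AND-ing with the mask clears it to 0.
  11111
& 01111
-------
  01111

Answer: 01111 (15)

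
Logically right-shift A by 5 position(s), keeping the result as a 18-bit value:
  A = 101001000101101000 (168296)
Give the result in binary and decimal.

Logical shift right by 5: drop the bottom 5 bit(s), prepend 5 zero(s) on the left.
  101001000101101000  ->  keep [1010010001011], discard [01000], prepend 00000
= 000001010010001011

Answer: 000001010010001011 (5259)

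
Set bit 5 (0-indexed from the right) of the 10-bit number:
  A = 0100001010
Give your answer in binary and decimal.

Mask = 1 << 5 = 0000100000
Bit 5 of A is 0, so OR-ing with the mask flips it to 1.
  0100001010
| 0000100000
------------
  0100101010

Answer: 0100101010 (298)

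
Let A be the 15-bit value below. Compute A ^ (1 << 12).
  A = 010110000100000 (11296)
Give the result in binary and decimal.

Mask = 1 << 12 = 001000000000000
Bit 12 of A is 0; XOR with the mask flips it to 1.
  010110000100000
^ 001000000000000
-----------------
  011110000100000

Answer: 011110000100000 (15392)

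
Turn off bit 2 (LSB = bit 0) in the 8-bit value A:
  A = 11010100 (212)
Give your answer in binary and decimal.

Mask = ~(1 << 2) = 11111011
Bit 2 of A is 1, so AND-ing with the mask clears it to 0.
  11010100
& 11111011
----------
  11010000

Answer: 11010000 (208)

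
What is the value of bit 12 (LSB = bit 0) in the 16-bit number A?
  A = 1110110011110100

Bit 12 is the 13th from the right.
  1110110011110100
     ^
That bit is 0.

Answer: 0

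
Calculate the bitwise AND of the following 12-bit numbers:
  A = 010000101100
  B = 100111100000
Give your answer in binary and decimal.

Apply & to each column (1 only where both bits are 1):
  010000101100
& 100111100000
--------------
  000000100000

Answer: 000000100000 (32)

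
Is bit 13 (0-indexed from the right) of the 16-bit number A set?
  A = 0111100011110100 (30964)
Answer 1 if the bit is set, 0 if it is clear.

Bit 13 is the 14th from the right.
  0111100011110100
    ^
That bit is 1.

Answer: 1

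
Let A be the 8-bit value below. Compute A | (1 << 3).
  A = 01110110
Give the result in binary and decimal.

Mask = 1 << 3 = 00001000
Bit 3 of A is 0, so OR-ing with the mask flips it to 1.
  01110110
| 00001000
----------
  01111110

Answer: 01111110 (126)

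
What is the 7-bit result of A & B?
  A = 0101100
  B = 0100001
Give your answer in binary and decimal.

Apply & to each column (1 only where both bits are 1):
  0101100
& 0100001
---------
  0100000

Answer: 0100000 (32)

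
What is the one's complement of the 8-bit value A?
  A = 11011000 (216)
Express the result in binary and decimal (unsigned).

Flip each bit (0->1, 1->0):
  11011000
  00100111

Answer: 00100111 (39)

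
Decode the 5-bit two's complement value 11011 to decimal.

MSB is 1, so the value is negative. Find the magnitude:
1. Invert bits:  00100
2. Add 1:        00101  = 5
3. Apply sign:   -5

Answer: -5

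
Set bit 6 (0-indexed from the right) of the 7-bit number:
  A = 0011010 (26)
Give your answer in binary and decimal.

Mask = 1 << 6 = 1000000
Bit 6 of A is 0, so OR-ing with the mask flips it to 1.
  0011010
| 1000000
---------
  1011010

Answer: 1011010 (90)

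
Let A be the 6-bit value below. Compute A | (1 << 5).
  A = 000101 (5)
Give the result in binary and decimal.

Mask = 1 << 5 = 100000
Bit 5 of A is 0, so OR-ing with the mask flips it to 1.
  000101
| 100000
--------
  100101

Answer: 100101 (37)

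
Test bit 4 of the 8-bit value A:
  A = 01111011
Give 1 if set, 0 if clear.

Bit 4 is the 5th from the right.
  01111011
     ^
That bit is 1.

Answer: 1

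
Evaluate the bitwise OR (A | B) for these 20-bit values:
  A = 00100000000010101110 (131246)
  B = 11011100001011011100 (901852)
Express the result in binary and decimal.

Apply | to each column (1 where either bit is 1):
  00100000000010101110
| 11011100001011011100
----------------------
  11111100001011111110

Answer: 11111100001011111110 (1032958)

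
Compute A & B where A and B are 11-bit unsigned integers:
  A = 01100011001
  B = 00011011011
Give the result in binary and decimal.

Apply & to each column (1 only where both bits are 1):
  01100011001
& 00011011011
-------------
  00000011001

Answer: 00000011001 (25)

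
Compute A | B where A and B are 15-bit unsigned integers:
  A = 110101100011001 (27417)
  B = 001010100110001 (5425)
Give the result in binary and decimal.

Apply | to each column (1 where either bit is 1):
  110101100011001
| 001010100110001
-----------------
  111111100111001

Answer: 111111100111001 (32569)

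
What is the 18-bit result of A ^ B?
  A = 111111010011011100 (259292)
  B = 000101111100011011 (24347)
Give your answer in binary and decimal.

Apply ^ to each column (1 where bits differ):
  111111010011011100
^ 000101111100011011
--------------------
  111010101111000111

Answer: 111010101111000111 (240583)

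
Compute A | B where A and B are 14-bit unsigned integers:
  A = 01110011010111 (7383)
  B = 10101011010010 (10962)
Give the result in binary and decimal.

Apply | to each column (1 where either bit is 1):
  01110011010111
| 10101011010010
----------------
  11111011010111

Answer: 11111011010111 (16087)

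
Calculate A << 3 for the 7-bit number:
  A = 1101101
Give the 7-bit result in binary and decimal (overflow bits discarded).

Shift left by 3: drop the top 3 bit(s), append 3 zero(s) on the right.
  1101101  ->  discard [110], keep [1101], append 000
= 1101000

Answer: 1101000 (104)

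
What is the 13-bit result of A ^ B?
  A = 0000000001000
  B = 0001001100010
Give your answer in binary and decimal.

Apply ^ to each column (1 where bits differ):
  0000000001000
^ 0001001100010
---------------
  0001001101010

Answer: 0001001101010 (618)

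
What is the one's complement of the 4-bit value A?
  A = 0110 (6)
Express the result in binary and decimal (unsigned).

Flip each bit (0->1, 1->0):
  0110
  1001

Answer: 1001 (9)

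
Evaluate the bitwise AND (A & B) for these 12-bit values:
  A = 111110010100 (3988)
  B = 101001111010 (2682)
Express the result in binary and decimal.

Apply & to each column (1 only where both bits are 1):
  111110010100
& 101001111010
--------------
  101000010000

Answer: 101000010000 (2576)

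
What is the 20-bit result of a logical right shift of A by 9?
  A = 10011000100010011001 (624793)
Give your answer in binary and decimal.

Logical shift right by 9: drop the bottom 9 bit(s), prepend 9 zero(s) on the left.
  10011000100010011001  ->  keep [10011000100], discard [010011001], prepend 000000000
= 00000000010011000100

Answer: 00000000010011000100 (1220)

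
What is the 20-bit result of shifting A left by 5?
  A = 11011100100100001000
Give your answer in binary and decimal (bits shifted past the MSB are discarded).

Shift left by 5: drop the top 5 bit(s), append 5 zero(s) on the right.
  11011100100100001000  ->  discard [11011], keep [100100100001000], append 00000
= 10010010000100000000

Answer: 10010010000100000000 (598272)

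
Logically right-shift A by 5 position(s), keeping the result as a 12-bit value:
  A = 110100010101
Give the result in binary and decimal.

Logical shift right by 5: drop the bottom 5 bit(s), prepend 5 zero(s) on the left.
  110100010101  ->  keep [1101000], discard [10101], prepend 00000
= 000001101000

Answer: 000001101000 (104)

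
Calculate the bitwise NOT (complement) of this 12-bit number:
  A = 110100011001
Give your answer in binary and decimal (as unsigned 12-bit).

Flip each bit (0->1, 1->0):
  110100011001
  001011100110

Answer: 001011100110 (742)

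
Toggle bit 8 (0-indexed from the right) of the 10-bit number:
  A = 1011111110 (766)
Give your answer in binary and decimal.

Mask = 1 << 8 = 0100000000
Bit 8 of A is 0; XOR with the mask flips it to 1.
  1011111110
^ 0100000000
------------
  1111111110

Answer: 1111111110 (1022)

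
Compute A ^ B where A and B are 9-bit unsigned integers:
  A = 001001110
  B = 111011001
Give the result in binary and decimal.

Apply ^ to each column (1 where bits differ):
  001001110
^ 111011001
-----------
  110010111

Answer: 110010111 (407)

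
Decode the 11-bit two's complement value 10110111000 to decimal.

MSB is 1, so the value is negative. Find the magnitude:
1. Invert bits:  01001000111
2. Add 1:        01001001000  = 584
3. Apply sign:   -584

Answer: -584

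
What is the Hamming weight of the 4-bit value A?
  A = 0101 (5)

0101
1-bits at positions (from bit 0 = LSB): 0, 2
Count = 2

Answer: 2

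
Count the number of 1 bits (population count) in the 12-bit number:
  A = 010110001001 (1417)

010110001001
1-bits at positions (from bit 0 = LSB): 0, 3, 7, 8, 10
Count = 5

Answer: 5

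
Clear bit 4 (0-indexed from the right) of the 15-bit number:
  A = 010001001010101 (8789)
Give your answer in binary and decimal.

Mask = ~(1 << 4) = 111111111101111
Bit 4 of A is 1, so AND-ing with the mask clears it to 0.
  010001001010101
& 111111111101111
-----------------
  010001001000101

Answer: 010001001000101 (8773)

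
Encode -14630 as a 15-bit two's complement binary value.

1. Binary of +14630:  011100100100110
2. Invert bits:     100011011011001
3. Add 1:           100011011011010

Answer: 100011011011010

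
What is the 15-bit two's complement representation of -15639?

1. Binary of +15639:  011110100010111
2. Invert bits:     100001011101000
3. Add 1:           100001011101001

Answer: 100001011101001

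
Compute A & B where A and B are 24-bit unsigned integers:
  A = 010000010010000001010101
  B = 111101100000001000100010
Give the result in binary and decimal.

Apply & to each column (1 only where both bits are 1):
  010000010010000001010101
& 111101100000001000100010
--------------------------
  010000000000000000000000

Answer: 010000000000000000000000 (4194304)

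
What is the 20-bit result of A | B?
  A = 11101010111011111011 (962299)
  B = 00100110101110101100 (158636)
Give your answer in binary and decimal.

Apply | to each column (1 where either bit is 1):
  11101010111011111011
| 00100110101110101100
----------------------
  11101110111111111111

Answer: 11101110111111111111 (978943)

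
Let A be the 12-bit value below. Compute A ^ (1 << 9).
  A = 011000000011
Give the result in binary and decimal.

Mask = 1 << 9 = 001000000000
Bit 9 of A is 1; XOR with the mask flips it to 0.
  011000000011
^ 001000000000
--------------
  010000000011

Answer: 010000000011 (1027)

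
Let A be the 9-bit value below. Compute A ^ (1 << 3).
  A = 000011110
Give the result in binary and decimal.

Mask = 1 << 3 = 000001000
Bit 3 of A is 1; XOR with the mask flips it to 0.
  000011110
^ 000001000
-----------
  000010110

Answer: 000010110 (22)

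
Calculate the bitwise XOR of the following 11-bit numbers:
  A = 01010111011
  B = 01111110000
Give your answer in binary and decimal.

Apply ^ to each column (1 where bits differ):
  01010111011
^ 01111110000
-------------
  00101001011

Answer: 00101001011 (331)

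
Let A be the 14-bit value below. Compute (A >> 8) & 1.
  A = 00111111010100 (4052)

Bit 8 is the 9th from the right.
  00111111010100
       ^
That bit is 1.

Answer: 1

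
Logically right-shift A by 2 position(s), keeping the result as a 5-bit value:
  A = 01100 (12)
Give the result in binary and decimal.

Logical shift right by 2: drop the bottom 2 bit(s), prepend 2 zero(s) on the left.
  01100  ->  keep [011], discard [00], prepend 00
= 00011

Answer: 00011 (3)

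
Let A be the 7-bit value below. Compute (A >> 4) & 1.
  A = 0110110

Bit 4 is the 5th from the right.
  0110110
    ^
That bit is 1.

Answer: 1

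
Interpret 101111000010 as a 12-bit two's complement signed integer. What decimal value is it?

MSB is 1, so the value is negative. Find the magnitude:
1. Invert bits:  010000111101
2. Add 1:        010000111110  = 1086
3. Apply sign:   -1086

Answer: -1086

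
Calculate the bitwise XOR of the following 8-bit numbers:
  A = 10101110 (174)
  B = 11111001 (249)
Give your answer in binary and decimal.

Apply ^ to each column (1 where bits differ):
  10101110
^ 11111001
----------
  01010111

Answer: 01010111 (87)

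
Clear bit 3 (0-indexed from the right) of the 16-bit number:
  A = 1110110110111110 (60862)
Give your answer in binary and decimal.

Mask = ~(1 << 3) = 1111111111110111
Bit 3 of A is 1, so AND-ing with the mask clears it to 0.
  1110110110111110
& 1111111111110111
------------------
  1110110110110110

Answer: 1110110110110110 (60854)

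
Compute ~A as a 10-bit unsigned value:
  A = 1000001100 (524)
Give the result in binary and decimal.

Flip each bit (0->1, 1->0):
  1000001100
  0111110011

Answer: 0111110011 (499)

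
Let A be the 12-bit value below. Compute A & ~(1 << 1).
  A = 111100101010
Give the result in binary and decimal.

Mask = ~(1 << 1) = 111111111101
Bit 1 of A is 1, so AND-ing with the mask clears it to 0.
  111100101010
& 111111111101
--------------
  111100101000

Answer: 111100101000 (3880)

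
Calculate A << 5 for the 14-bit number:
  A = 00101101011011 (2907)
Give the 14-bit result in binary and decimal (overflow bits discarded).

Shift left by 5: drop the top 5 bit(s), append 5 zero(s) on the right.
  00101101011011  ->  discard [00101], keep [101011011], append 00000
= 10101101100000

Answer: 10101101100000 (11104)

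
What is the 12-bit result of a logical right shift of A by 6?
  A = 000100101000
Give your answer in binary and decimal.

Logical shift right by 6: drop the bottom 6 bit(s), prepend 6 zero(s) on the left.
  000100101000  ->  keep [000100], discard [101000], prepend 000000
= 000000000100

Answer: 000000000100 (4)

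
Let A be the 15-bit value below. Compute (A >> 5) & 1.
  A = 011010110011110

Bit 5 is the 6th from the right.
  011010110011110
           ^
That bit is 0.

Answer: 0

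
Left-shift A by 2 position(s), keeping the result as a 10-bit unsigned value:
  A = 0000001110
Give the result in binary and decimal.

Shift left by 2: drop the top 2 bit(s), append 2 zero(s) on the right.
  0000001110  ->  discard [00], keep [00001110], append 00
= 0000111000

Answer: 0000111000 (56)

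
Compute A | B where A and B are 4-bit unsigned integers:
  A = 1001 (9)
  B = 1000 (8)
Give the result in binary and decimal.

Apply | to each column (1 where either bit is 1):
  1001
| 1000
------
  1001

Answer: 1001 (9)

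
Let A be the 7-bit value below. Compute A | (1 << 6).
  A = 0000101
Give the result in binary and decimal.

Mask = 1 << 6 = 1000000
Bit 6 of A is 0, so OR-ing with the mask flips it to 1.
  0000101
| 1000000
---------
  1000101

Answer: 1000101 (69)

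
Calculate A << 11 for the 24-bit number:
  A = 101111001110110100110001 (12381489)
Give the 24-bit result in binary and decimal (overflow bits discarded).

Shift left by 11: drop the top 11 bit(s), append 11 zero(s) on the right.
  101111001110110100110001  ->  discard [10111100111], keep [0110100110001], append 00000000000
= 011010011000100000000000

Answer: 011010011000100000000000 (6916096)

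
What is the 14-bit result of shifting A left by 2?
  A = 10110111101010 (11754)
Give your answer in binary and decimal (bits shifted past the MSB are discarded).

Shift left by 2: drop the top 2 bit(s), append 2 zero(s) on the right.
  10110111101010  ->  discard [10], keep [110111101010], append 00
= 11011110101000

Answer: 11011110101000 (14248)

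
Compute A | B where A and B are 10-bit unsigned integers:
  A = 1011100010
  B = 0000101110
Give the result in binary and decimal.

Apply | to each column (1 where either bit is 1):
  1011100010
| 0000101110
------------
  1011101110

Answer: 1011101110 (750)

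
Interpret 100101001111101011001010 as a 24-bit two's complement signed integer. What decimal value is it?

MSB is 1, so the value is negative. Find the magnitude:
1. Invert bits:  011010110000010100110101
2. Add 1:        011010110000010100110110  = 7013686
3. Apply sign:   -7013686

Answer: -7013686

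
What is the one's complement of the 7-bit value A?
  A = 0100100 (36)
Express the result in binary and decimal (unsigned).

Flip each bit (0->1, 1->0):
  0100100
  1011011

Answer: 1011011 (91)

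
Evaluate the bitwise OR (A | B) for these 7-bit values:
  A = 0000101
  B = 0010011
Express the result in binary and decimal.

Apply | to each column (1 where either bit is 1):
  0000101
| 0010011
---------
  0010111

Answer: 0010111 (23)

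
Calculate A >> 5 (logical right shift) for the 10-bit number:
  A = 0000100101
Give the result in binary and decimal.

Logical shift right by 5: drop the bottom 5 bit(s), prepend 5 zero(s) on the left.
  0000100101  ->  keep [00001], discard [00101], prepend 00000
= 0000000001

Answer: 0000000001 (1)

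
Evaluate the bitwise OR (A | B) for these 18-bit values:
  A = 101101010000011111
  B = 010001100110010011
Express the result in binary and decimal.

Apply | to each column (1 where either bit is 1):
  101101010000011111
| 010001100110010011
--------------------
  111101110110011111

Answer: 111101110110011111 (253343)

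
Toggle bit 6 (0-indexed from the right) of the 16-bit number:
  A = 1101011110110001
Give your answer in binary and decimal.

Mask = 1 << 6 = 0000000001000000
Bit 6 of A is 0; XOR with the mask flips it to 1.
  1101011110110001
^ 0000000001000000
------------------
  1101011111110001

Answer: 1101011111110001 (55281)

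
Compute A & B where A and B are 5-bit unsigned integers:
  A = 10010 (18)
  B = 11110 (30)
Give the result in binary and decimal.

Apply & to each column (1 only where both bits are 1):
  10010
& 11110
-------
  10010

Answer: 10010 (18)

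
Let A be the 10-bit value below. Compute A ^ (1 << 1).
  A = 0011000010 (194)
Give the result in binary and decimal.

Mask = 1 << 1 = 0000000010
Bit 1 of A is 1; XOR with the mask flips it to 0.
  0011000010
^ 0000000010
------------
  0011000000

Answer: 0011000000 (192)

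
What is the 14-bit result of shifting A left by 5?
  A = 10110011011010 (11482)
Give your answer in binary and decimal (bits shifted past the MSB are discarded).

Shift left by 5: drop the top 5 bit(s), append 5 zero(s) on the right.
  10110011011010  ->  discard [10110], keep [011011010], append 00000
= 01101101000000

Answer: 01101101000000 (6976)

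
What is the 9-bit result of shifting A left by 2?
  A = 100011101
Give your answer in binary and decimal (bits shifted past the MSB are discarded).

Shift left by 2: drop the top 2 bit(s), append 2 zero(s) on the right.
  100011101  ->  discard [10], keep [0011101], append 00
= 001110100

Answer: 001110100 (116)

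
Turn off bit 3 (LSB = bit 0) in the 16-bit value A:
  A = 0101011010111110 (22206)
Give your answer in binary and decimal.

Mask = ~(1 << 3) = 1111111111110111
Bit 3 of A is 1, so AND-ing with the mask clears it to 0.
  0101011010111110
& 1111111111110111
------------------
  0101011010110110

Answer: 0101011010110110 (22198)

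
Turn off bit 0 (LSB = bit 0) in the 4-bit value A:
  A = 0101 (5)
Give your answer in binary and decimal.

Mask = ~(1 << 0) = 1110
Bit 0 of A is 1, so AND-ing with the mask clears it to 0.
  0101
& 1110
------
  0100

Answer: 0100 (4)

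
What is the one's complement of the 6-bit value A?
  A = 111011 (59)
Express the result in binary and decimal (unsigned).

Flip each bit (0->1, 1->0):
  111011
  000100

Answer: 000100 (4)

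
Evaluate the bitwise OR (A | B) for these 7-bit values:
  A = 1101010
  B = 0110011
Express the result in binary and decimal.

Apply | to each column (1 where either bit is 1):
  1101010
| 0110011
---------
  1111011

Answer: 1111011 (123)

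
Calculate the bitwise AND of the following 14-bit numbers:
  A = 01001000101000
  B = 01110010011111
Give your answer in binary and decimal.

Apply & to each column (1 only where both bits are 1):
  01001000101000
& 01110010011111
----------------
  01000000001000

Answer: 01000000001000 (4104)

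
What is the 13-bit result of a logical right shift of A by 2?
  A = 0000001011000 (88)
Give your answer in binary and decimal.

Logical shift right by 2: drop the bottom 2 bit(s), prepend 2 zero(s) on the left.
  0000001011000  ->  keep [00000010110], discard [00], prepend 00
= 0000000010110

Answer: 0000000010110 (22)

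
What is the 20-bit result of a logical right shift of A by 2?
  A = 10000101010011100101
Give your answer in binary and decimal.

Logical shift right by 2: drop the bottom 2 bit(s), prepend 2 zero(s) on the left.
  10000101010011100101  ->  keep [100001010100111001], discard [01], prepend 00
= 00100001010100111001

Answer: 00100001010100111001 (136505)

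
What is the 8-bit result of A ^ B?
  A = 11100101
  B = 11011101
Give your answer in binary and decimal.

Apply ^ to each column (1 where bits differ):
  11100101
^ 11011101
----------
  00111000

Answer: 00111000 (56)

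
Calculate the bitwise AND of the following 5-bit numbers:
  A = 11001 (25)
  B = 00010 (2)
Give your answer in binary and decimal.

Apply & to each column (1 only where both bits are 1):
  11001
& 00010
-------
  00000

Answer: 00000 (0)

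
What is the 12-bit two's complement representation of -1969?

1. Binary of +1969:  011110110001
2. Invert bits:     100001001110
3. Add 1:           100001001111

Answer: 100001001111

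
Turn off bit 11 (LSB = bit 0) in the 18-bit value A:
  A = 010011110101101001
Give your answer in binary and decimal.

Mask = ~(1 << 11) = 111111011111111111
Bit 11 of A is 1, so AND-ing with the mask clears it to 0.
  010011110101101001
& 111111011111111111
--------------------
  010011010101101001

Answer: 010011010101101001 (79209)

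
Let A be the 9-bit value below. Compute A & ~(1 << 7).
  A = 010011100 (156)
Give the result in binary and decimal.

Mask = ~(1 << 7) = 101111111
Bit 7 of A is 1, so AND-ing with the mask clears it to 0.
  010011100
& 101111111
-----------
  000011100

Answer: 000011100 (28)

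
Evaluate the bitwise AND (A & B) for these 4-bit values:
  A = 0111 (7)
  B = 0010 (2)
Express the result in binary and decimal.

Apply & to each column (1 only where both bits are 1):
  0111
& 0010
------
  0010

Answer: 0010 (2)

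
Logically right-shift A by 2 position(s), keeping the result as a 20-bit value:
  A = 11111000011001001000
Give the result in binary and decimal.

Logical shift right by 2: drop the bottom 2 bit(s), prepend 2 zero(s) on the left.
  11111000011001001000  ->  keep [111110000110010010], discard [00], prepend 00
= 00111110000110010010

Answer: 00111110000110010010 (254354)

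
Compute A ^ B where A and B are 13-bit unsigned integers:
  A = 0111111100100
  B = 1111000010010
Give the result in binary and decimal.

Apply ^ to each column (1 where bits differ):
  0111111100100
^ 1111000010010
---------------
  1000111110110

Answer: 1000111110110 (4598)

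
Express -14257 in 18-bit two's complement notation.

1. Binary of +14257:  000011011110110001
2. Invert bits:     111100100001001110
3. Add 1:           111100100001001111

Answer: 111100100001001111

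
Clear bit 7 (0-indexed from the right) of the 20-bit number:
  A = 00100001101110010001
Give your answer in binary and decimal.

Mask = ~(1 << 7) = 11111111111101111111
Bit 7 of A is 1, so AND-ing with the mask clears it to 0.
  00100001101110010001
& 11111111111101111111
----------------------
  00100001101100010001

Answer: 00100001101100010001 (138001)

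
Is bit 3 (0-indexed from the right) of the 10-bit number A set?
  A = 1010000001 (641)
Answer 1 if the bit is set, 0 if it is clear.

Bit 3 is the 4th from the right.
  1010000001
        ^
That bit is 0.

Answer: 0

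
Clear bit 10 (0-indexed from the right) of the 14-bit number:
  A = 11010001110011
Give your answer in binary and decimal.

Mask = ~(1 << 10) = 11101111111111
Bit 10 of A is 1, so AND-ing with the mask clears it to 0.
  11010001110011
& 11101111111111
----------------
  11000001110011

Answer: 11000001110011 (12403)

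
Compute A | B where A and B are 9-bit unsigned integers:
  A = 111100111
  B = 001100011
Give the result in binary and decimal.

Apply | to each column (1 where either bit is 1):
  111100111
| 001100011
-----------
  111100111

Answer: 111100111 (487)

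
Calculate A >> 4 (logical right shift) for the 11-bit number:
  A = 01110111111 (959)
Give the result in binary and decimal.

Logical shift right by 4: drop the bottom 4 bit(s), prepend 4 zero(s) on the left.
  01110111111  ->  keep [0111011], discard [1111], prepend 0000
= 00000111011

Answer: 00000111011 (59)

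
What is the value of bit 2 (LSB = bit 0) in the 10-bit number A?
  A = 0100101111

Bit 2 is the 3rd from the right.
  0100101111
         ^
That bit is 1.

Answer: 1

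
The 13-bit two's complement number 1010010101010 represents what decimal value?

MSB is 1, so the value is negative. Find the magnitude:
1. Invert bits:  0101101010101
2. Add 1:        0101101010110  = 2902
3. Apply sign:   -2902

Answer: -2902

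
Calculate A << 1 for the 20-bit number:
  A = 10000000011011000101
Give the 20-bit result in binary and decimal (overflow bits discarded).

Shift left by 1: drop the top 1 bit(s), append 1 zero(s) on the right.
  10000000011011000101  ->  discard [1], keep [0000000011011000101], append 0
= 00000000110110001010

Answer: 00000000110110001010 (3466)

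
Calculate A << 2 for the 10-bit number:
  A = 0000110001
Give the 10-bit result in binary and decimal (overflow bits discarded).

Shift left by 2: drop the top 2 bit(s), append 2 zero(s) on the right.
  0000110001  ->  discard [00], keep [00110001], append 00
= 0011000100

Answer: 0011000100 (196)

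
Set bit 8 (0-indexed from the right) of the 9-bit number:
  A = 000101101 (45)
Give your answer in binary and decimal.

Mask = 1 << 8 = 100000000
Bit 8 of A is 0, so OR-ing with the mask flips it to 1.
  000101101
| 100000000
-----------
  100101101

Answer: 100101101 (301)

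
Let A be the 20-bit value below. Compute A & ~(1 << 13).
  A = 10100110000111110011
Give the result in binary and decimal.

Mask = ~(1 << 13) = 11111101111111111111
Bit 13 of A is 1, so AND-ing with the mask clears it to 0.
  10100110000111110011
& 11111101111111111111
----------------------
  10100100000111110011

Answer: 10100100000111110011 (672243)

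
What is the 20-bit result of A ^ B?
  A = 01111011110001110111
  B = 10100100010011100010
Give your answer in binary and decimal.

Apply ^ to each column (1 where bits differ):
  01111011110001110111
^ 10100100010011100010
----------------------
  11011111100010010101

Answer: 11011111100010010101 (915605)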